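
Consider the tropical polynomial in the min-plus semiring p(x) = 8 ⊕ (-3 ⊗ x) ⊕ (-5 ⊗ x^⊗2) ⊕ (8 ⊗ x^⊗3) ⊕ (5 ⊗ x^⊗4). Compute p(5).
p(5) = 2

A tropical monomial a ⊗ x^⊗i evaluates to a + i · x. Evaluating each term at x = 5:
  Term 0 contributes 8 + 0 · 5 = 8
  Term 1 contributes -3 + 1 · 5 = 2
  Term 2 contributes -5 + 2 · 5 = 5
  Term 3 contributes 8 + 3 · 5 = 23
  Term 4 contributes 5 + 4 · 5 = 25
p(5) = ⊕ of these = min[8, 2, 5, 23, 25] = 2.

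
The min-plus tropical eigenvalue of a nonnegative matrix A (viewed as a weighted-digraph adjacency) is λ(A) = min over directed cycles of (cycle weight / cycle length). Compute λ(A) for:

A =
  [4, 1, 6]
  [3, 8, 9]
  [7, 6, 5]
λ(A) = 2

Enumerate directed cycles and compute their means (weight / length). Sample:
  cycle 0 → 0: weight = 4, length = 1, mean = 4/1 ≈ 4.000
  cycle 1 → 1: weight = 8, length = 1, mean = 8/1 ≈ 8.000
  cycle 2 → 2: weight = 5, length = 1, mean = 5/1 ≈ 5.000
  cycle 0 → 1 → 0: weight = 4, length = 2, mean = 4/2 ≈ 2.000
  cycle 0 → 2 → 0: weight = 13, length = 2, mean = 13/2 ≈ 6.500
  cycle 1 → 0 → 1: weight = 4, length = 2, mean = 4/2 ≈ 2.000
Minimum mean = 2.000, attained e.g. along the cycle 0 → 1 → 0 with weight 4 and length 2. So λ(A) = 4/2 = 2.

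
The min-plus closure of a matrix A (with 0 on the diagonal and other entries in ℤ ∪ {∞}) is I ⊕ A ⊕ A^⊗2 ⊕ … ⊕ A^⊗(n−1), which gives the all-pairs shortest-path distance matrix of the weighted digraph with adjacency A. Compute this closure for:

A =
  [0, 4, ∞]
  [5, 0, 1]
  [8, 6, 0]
Closure =
  [0, 4, 5]
  [5, 0, 1]
  [8, 6, 0]

This is the Floyd-Warshall all-pairs shortest-path computation. For each intermediate vertex k = 0, 1, …, 2, update dist[i][j] ← min(dist[i][j], dist[i][k] + dist[k][j]). The final matrix gives, for each (i, j), the minimum total weight of any directed path from i to j (possibly empty when i = j).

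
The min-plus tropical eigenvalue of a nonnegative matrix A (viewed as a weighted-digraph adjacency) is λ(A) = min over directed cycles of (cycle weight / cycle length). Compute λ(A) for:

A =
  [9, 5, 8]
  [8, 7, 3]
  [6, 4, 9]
λ(A) = 7/2

Enumerate directed cycles and compute their means (weight / length). Sample:
  cycle 0 → 0: weight = 9, length = 1, mean = 9/1 ≈ 9.000
  cycle 1 → 1: weight = 7, length = 1, mean = 7/1 ≈ 7.000
  cycle 2 → 2: weight = 9, length = 1, mean = 9/1 ≈ 9.000
  cycle 0 → 1 → 0: weight = 13, length = 2, mean = 13/2 ≈ 6.500
  cycle 0 → 2 → 0: weight = 14, length = 2, mean = 14/2 ≈ 7.000
  cycle 1 → 0 → 1: weight = 13, length = 2, mean = 13/2 ≈ 6.500
Minimum mean = 3.500, attained e.g. along the cycle 1 → 2 → 1 with weight 7 and length 2. So λ(A) = 7/2 = 7/2.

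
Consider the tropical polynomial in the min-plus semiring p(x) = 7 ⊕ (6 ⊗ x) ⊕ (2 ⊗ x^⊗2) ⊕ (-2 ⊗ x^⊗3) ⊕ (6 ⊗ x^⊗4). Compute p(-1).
p(-1) = -5

A tropical monomial a ⊗ x^⊗i evaluates to a + i · x. Evaluating each term at x = -1:
  Term 0 contributes 7 + 0 · -1 = 7
  Term 1 contributes 6 + 1 · -1 = 5
  Term 2 contributes 2 + 2 · -1 = 0
  Term 3 contributes -2 + 3 · -1 = -5
  Term 4 contributes 6 + 4 · -1 = 2
p(-1) = ⊕ of these = min[7, 5, 0, -5, 2] = -5.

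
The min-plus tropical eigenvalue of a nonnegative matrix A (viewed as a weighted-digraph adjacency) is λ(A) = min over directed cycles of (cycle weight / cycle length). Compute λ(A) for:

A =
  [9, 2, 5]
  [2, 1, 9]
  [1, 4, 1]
λ(A) = 1

Enumerate directed cycles and compute their means (weight / length). Sample:
  cycle 0 → 0: weight = 9, length = 1, mean = 9/1 ≈ 9.000
  cycle 1 → 1: weight = 1, length = 1, mean = 1/1 ≈ 1.000
  cycle 2 → 2: weight = 1, length = 1, mean = 1/1 ≈ 1.000
  cycle 0 → 1 → 0: weight = 4, length = 2, mean = 4/2 ≈ 2.000
  cycle 0 → 2 → 0: weight = 6, length = 2, mean = 6/2 ≈ 3.000
  cycle 1 → 0 → 1: weight = 4, length = 2, mean = 4/2 ≈ 2.000
Minimum mean = 1.000, attained e.g. along the cycle 1 → 1 with weight 1 and length 1. So λ(A) = 1/1 = 1.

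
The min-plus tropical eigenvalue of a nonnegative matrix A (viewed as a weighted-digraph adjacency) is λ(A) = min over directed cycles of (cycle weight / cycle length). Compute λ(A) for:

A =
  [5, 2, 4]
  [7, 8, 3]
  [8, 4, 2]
λ(A) = 2

Enumerate directed cycles and compute their means (weight / length). Sample:
  cycle 0 → 0: weight = 5, length = 1, mean = 5/1 ≈ 5.000
  cycle 1 → 1: weight = 8, length = 1, mean = 8/1 ≈ 8.000
  cycle 2 → 2: weight = 2, length = 1, mean = 2/1 ≈ 2.000
  cycle 0 → 1 → 0: weight = 9, length = 2, mean = 9/2 ≈ 4.500
  cycle 0 → 2 → 0: weight = 12, length = 2, mean = 12/2 ≈ 6.000
  cycle 1 → 0 → 1: weight = 9, length = 2, mean = 9/2 ≈ 4.500
Minimum mean = 2.000, attained e.g. along the cycle 2 → 2 with weight 2 and length 1. So λ(A) = 2/1 = 2.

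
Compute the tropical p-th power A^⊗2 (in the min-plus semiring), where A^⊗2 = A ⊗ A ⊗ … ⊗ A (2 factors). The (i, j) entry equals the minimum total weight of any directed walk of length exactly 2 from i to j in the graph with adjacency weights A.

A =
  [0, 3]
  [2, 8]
A^⊗2 =
  [0, 3]
  [2, 5]

Each entry (A^⊗2)_ij equals the minimum over all length-2 walks i = v_0 → v_1 → … → v_2 = j of Σ_t A[v_t][v_{t+1}]. For example, for (i, j) = (0, 1) we minimise over 2 possible intermediate vertex sequences; the minimum is 3, attained along the walk 0 → 0 → 1.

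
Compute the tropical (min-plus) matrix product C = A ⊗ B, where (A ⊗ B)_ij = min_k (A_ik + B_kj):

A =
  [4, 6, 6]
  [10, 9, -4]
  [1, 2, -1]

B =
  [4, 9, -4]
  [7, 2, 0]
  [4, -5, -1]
A ⊗ B =
  [8, 1, 0]
  [0, -9, -5]
  [3, -6, -3]

Apply the min-plus product entry-by-entry:
  C[0][0] = min over k of (A[0][0] + B[0][0] = 4 + 4 = 8, A[0][1] + B[1][0] = 6 + 7 = 13, A[0][2] + B[2][0] = 6 + 4 = 10) = 8 (attained at k = 0)
  C[0][1] = min over k of (A[0][0] + B[0][1] = 4 + 9 = 13, A[0][1] + B[1][1] = 6 + 2 = 8, A[0][2] + B[2][1] = 6 + -5 = 1) = 1 (attained at k = 2)
  C[0][2] = min over k of (A[0][0] + B[0][2] = 4 + -4 = 0, A[0][1] + B[1][2] = 6 + 0 = 6, A[0][2] + B[2][2] = 6 + -1 = 5) = 0 (attained at k = 0)
  C[1][0] = min over k of (A[1][0] + B[0][0] = 10 + 4 = 14, A[1][1] + B[1][0] = 9 + 7 = 16, A[1][2] + B[2][0] = -4 + 4 = 0) = 0 (attained at k = 2)
  C[1][1] = min over k of (A[1][0] + B[0][1] = 10 + 9 = 19, A[1][1] + B[1][1] = 9 + 2 = 11, A[1][2] + B[2][1] = -4 + -5 = -9) = -9 (attained at k = 2)
  C[1][2] = min over k of (A[1][0] + B[0][2] = 10 + -4 = 6, A[1][1] + B[1][2] = 9 + 0 = 9, A[1][2] + B[2][2] = -4 + -1 = -5) = -5 (attained at k = 2)
  C[2][0] = min over k of (A[2][0] + B[0][0] = 1 + 4 = 5, A[2][1] + B[1][0] = 2 + 7 = 9, A[2][2] + B[2][0] = -1 + 4 = 3) = 3 (attained at k = 2)
  C[2][1] = min over k of (A[2][0] + B[0][1] = 1 + 9 = 10, A[2][1] + B[1][1] = 2 + 2 = 4, A[2][2] + B[2][1] = -1 + -5 = -6) = -6 (attained at k = 2)
  C[2][2] = min over k of (A[2][0] + B[0][2] = 1 + -4 = -3, A[2][1] + B[1][2] = 2 + 0 = 2, A[2][2] + B[2][2] = -1 + -1 = -2) = -3 (attained at k = 0)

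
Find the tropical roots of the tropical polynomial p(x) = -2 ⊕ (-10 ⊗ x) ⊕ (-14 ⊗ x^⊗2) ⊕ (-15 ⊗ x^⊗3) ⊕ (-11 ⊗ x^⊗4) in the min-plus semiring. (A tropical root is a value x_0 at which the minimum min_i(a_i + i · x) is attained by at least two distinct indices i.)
Roots: {-4, 1, 4, 8}

Each tropical root is a break point of the lower envelope of the lines y = a_i + i · x (there are 5 lines, with slopes 0, 1, ..., 4). Only the lines that attain the minimum somewhere contribute to roots; other lines are dominated. Here the surviving (envelope) indices are i = 4, i = 3, i = 2, i = 1, i = 0.
Intersections between consecutive envelope lines give the roots: for adjacent envelope indices i < j the intersection is x = (a_i − a_j) / (j − i). Reading off the sorted break points: {-4, 1, 4, 8}.
Verification: at each break x_0, at least two indices attain the minimum of min_i(a_i + i · x_0).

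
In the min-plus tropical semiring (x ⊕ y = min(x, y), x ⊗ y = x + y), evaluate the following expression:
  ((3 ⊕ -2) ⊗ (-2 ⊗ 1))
((3 ⊕ -2) ⊗ (-2 ⊗ 1)) = -3

Expand innermost to outermost. Recall ⊕ takes the minimum of its arguments and ⊗ takes their sum. Working out the expression ((3 ⊕ -2) ⊗ (-2 ⊗ 1)) gives -3.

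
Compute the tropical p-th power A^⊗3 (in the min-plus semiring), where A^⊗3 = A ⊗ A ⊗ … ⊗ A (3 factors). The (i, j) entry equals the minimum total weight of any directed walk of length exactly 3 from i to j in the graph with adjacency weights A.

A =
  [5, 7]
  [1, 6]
A^⊗3 =
  [13, 15]
  [9, 13]

Each entry (A^⊗3)_ij equals the minimum over all length-3 walks i = v_0 → v_1 → … → v_3 = j of Σ_t A[v_t][v_{t+1}]. For example, for (i, j) = (0, 1) we minimise over 4 possible intermediate vertex sequences; the minimum is 15, attained along the walk 0 → 1 → 0 → 1.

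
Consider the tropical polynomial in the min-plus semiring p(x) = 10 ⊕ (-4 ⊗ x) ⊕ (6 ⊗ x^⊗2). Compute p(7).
p(7) = 3

A tropical monomial a ⊗ x^⊗i evaluates to a + i · x. Evaluating each term at x = 7:
  Term 0 contributes 10 + 0 · 7 = 10
  Term 1 contributes -4 + 1 · 7 = 3
  Term 2 contributes 6 + 2 · 7 = 20
p(7) = ⊕ of these = min[10, 3, 20] = 3.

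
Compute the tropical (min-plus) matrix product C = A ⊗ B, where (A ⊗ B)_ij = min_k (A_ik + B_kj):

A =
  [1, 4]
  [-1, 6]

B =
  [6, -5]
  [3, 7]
A ⊗ B =
  [7, -4]
  [5, -6]

Apply the min-plus product entry-by-entry:
  C[0][0] = min over k of (A[0][0] + B[0][0] = 1 + 6 = 7, A[0][1] + B[1][0] = 4 + 3 = 7) = 7 (attained at k = 0)
  C[0][1] = min over k of (A[0][0] + B[0][1] = 1 + -5 = -4, A[0][1] + B[1][1] = 4 + 7 = 11) = -4 (attained at k = 0)
  C[1][0] = min over k of (A[1][0] + B[0][0] = -1 + 6 = 5, A[1][1] + B[1][0] = 6 + 3 = 9) = 5 (attained at k = 0)
  C[1][1] = min over k of (A[1][0] + B[0][1] = -1 + -5 = -6, A[1][1] + B[1][1] = 6 + 7 = 13) = -6 (attained at k = 0)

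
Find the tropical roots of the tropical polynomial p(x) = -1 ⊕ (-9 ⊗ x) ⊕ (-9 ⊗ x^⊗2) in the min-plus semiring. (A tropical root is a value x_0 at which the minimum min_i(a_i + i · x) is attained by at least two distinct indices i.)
Roots: {0, 8}

Each tropical root is a break point of the lower envelope of the lines y = a_i + i · x (there are 3 lines, with slopes 0, 1, ..., 2). Only the lines that attain the minimum somewhere contribute to roots; other lines are dominated. Here the surviving (envelope) indices are i = 2, i = 1, i = 0.
Intersections between consecutive envelope lines give the roots: for adjacent envelope indices i < j the intersection is x = (a_i − a_j) / (j − i). Reading off the sorted break points: {0, 8}.
Verification: at each break x_0, at least two indices attain the minimum of min_i(a_i + i · x_0).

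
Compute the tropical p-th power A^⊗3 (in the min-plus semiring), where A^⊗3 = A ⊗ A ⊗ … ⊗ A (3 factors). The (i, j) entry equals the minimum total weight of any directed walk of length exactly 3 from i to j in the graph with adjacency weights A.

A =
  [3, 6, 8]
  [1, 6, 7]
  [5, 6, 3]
A^⊗3 =
  [9, 12, 14]
  [7, 10, 12]
  [10, 12, 9]

Each entry (A^⊗3)_ij equals the minimum over all length-3 walks i = v_0 → v_1 → … → v_3 = j of Σ_t A[v_t][v_{t+1}]. For example, for (i, j) = (0, 2) we minimise over 9 possible intermediate vertex sequences; the minimum is 14, attained along the walk 0 → 0 → 0 → 2.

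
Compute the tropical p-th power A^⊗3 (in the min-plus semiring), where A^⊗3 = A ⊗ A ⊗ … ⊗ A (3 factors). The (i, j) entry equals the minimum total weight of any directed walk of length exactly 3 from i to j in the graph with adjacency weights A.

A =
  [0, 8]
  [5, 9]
A^⊗3 =
  [0, 8]
  [5, 13]

Each entry (A^⊗3)_ij equals the minimum over all length-3 walks i = v_0 → v_1 → … → v_3 = j of Σ_t A[v_t][v_{t+1}]. For example, for (i, j) = (0, 1) we minimise over 4 possible intermediate vertex sequences; the minimum is 8, attained along the walk 0 → 0 → 0 → 1.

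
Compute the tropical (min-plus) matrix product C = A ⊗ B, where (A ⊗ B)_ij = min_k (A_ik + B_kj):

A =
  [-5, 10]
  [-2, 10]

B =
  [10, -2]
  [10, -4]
A ⊗ B =
  [5, -7]
  [8, -4]

Apply the min-plus product entry-by-entry:
  C[0][0] = min over k of (A[0][0] + B[0][0] = -5 + 10 = 5, A[0][1] + B[1][0] = 10 + 10 = 20) = 5 (attained at k = 0)
  C[0][1] = min over k of (A[0][0] + B[0][1] = -5 + -2 = -7, A[0][1] + B[1][1] = 10 + -4 = 6) = -7 (attained at k = 0)
  C[1][0] = min over k of (A[1][0] + B[0][0] = -2 + 10 = 8, A[1][1] + B[1][0] = 10 + 10 = 20) = 8 (attained at k = 0)
  C[1][1] = min over k of (A[1][0] + B[0][1] = -2 + -2 = -4, A[1][1] + B[1][1] = 10 + -4 = 6) = -4 (attained at k = 0)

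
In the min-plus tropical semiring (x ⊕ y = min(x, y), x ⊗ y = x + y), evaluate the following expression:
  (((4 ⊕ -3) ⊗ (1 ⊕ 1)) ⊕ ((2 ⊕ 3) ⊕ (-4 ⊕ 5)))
(((4 ⊕ -3) ⊗ (1 ⊕ 1)) ⊕ ((2 ⊕ 3) ⊕ (-4 ⊕ 5))) = -4

Expand innermost to outermost. Recall ⊕ takes the minimum of its arguments and ⊗ takes their sum. Working out the expression (((4 ⊕ -3) ⊗ (1 ⊕ 1)) ⊕ ((2 ⊕ 3) ⊕ (-4 ⊕ 5))) gives -4.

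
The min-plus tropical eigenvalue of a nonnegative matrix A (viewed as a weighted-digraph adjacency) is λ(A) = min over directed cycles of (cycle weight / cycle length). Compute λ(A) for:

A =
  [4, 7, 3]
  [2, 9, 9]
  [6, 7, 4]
λ(A) = 4

Enumerate directed cycles and compute their means (weight / length). Sample:
  cycle 0 → 0: weight = 4, length = 1, mean = 4/1 ≈ 4.000
  cycle 1 → 1: weight = 9, length = 1, mean = 9/1 ≈ 9.000
  cycle 2 → 2: weight = 4, length = 1, mean = 4/1 ≈ 4.000
  cycle 0 → 1 → 0: weight = 9, length = 2, mean = 9/2 ≈ 4.500
  cycle 0 → 2 → 0: weight = 9, length = 2, mean = 9/2 ≈ 4.500
  cycle 1 → 0 → 1: weight = 9, length = 2, mean = 9/2 ≈ 4.500
Minimum mean = 4.000, attained e.g. along the cycle 0 → 0 with weight 4 and length 1. So λ(A) = 4/1 = 4.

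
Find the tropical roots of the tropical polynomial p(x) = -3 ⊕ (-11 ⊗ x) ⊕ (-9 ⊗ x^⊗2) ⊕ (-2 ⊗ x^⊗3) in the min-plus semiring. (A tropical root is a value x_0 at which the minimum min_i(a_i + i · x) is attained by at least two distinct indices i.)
Roots: {-7, -2, 8}

Each tropical root is a break point of the lower envelope of the lines y = a_i + i · x (there are 4 lines, with slopes 0, 1, ..., 3). Only the lines that attain the minimum somewhere contribute to roots; other lines are dominated. Here the surviving (envelope) indices are i = 3, i = 2, i = 1, i = 0.
Intersections between consecutive envelope lines give the roots: for adjacent envelope indices i < j the intersection is x = (a_i − a_j) / (j − i). Reading off the sorted break points: {-7, -2, 8}.
Verification: at each break x_0, at least two indices attain the minimum of min_i(a_i + i · x_0).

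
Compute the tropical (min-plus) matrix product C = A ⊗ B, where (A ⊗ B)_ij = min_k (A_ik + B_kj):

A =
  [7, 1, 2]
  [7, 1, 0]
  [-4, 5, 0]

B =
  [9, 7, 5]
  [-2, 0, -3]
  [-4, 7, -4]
A ⊗ B =
  [-2, 1, -2]
  [-4, 1, -4]
  [-4, 3, -4]

Apply the min-plus product entry-by-entry:
  C[0][0] = min over k of (A[0][0] + B[0][0] = 7 + 9 = 16, A[0][1] + B[1][0] = 1 + -2 = -1, A[0][2] + B[2][0] = 2 + -4 = -2) = -2 (attained at k = 2)
  C[0][1] = min over k of (A[0][0] + B[0][1] = 7 + 7 = 14, A[0][1] + B[1][1] = 1 + 0 = 1, A[0][2] + B[2][1] = 2 + 7 = 9) = 1 (attained at k = 1)
  C[0][2] = min over k of (A[0][0] + B[0][2] = 7 + 5 = 12, A[0][1] + B[1][2] = 1 + -3 = -2, A[0][2] + B[2][2] = 2 + -4 = -2) = -2 (attained at k = 1)
  C[1][0] = min over k of (A[1][0] + B[0][0] = 7 + 9 = 16, A[1][1] + B[1][0] = 1 + -2 = -1, A[1][2] + B[2][0] = 0 + -4 = -4) = -4 (attained at k = 2)
  C[1][1] = min over k of (A[1][0] + B[0][1] = 7 + 7 = 14, A[1][1] + B[1][1] = 1 + 0 = 1, A[1][2] + B[2][1] = 0 + 7 = 7) = 1 (attained at k = 1)
  C[1][2] = min over k of (A[1][0] + B[0][2] = 7 + 5 = 12, A[1][1] + B[1][2] = 1 + -3 = -2, A[1][2] + B[2][2] = 0 + -4 = -4) = -4 (attained at k = 2)
  C[2][0] = min over k of (A[2][0] + B[0][0] = -4 + 9 = 5, A[2][1] + B[1][0] = 5 + -2 = 3, A[2][2] + B[2][0] = 0 + -4 = -4) = -4 (attained at k = 2)
  C[2][1] = min over k of (A[2][0] + B[0][1] = -4 + 7 = 3, A[2][1] + B[1][1] = 5 + 0 = 5, A[2][2] + B[2][1] = 0 + 7 = 7) = 3 (attained at k = 0)
  C[2][2] = min over k of (A[2][0] + B[0][2] = -4 + 5 = 1, A[2][1] + B[1][2] = 5 + -3 = 2, A[2][2] + B[2][2] = 0 + -4 = -4) = -4 (attained at k = 2)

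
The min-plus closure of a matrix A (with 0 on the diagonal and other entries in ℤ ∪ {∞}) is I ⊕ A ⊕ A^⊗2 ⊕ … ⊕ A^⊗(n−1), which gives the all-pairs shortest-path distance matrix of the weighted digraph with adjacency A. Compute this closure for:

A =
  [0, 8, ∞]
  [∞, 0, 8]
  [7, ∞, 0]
Closure =
  [0, 8, 16]
  [15, 0, 8]
  [7, 15, 0]

This is the Floyd-Warshall all-pairs shortest-path computation. For each intermediate vertex k = 0, 1, …, 2, update dist[i][j] ← min(dist[i][j], dist[i][k] + dist[k][j]). The final matrix gives, for each (i, j), the minimum total weight of any directed path from i to j (possibly empty when i = j).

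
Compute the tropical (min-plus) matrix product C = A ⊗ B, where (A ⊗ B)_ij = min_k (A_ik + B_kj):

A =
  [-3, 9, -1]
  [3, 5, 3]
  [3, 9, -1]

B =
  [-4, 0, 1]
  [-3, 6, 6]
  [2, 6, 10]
A ⊗ B =
  [-7, -3, -2]
  [-1, 3, 4]
  [-1, 3, 4]

Apply the min-plus product entry-by-entry:
  C[0][0] = min over k of (A[0][0] + B[0][0] = -3 + -4 = -7, A[0][1] + B[1][0] = 9 + -3 = 6, A[0][2] + B[2][0] = -1 + 2 = 1) = -7 (attained at k = 0)
  C[0][1] = min over k of (A[0][0] + B[0][1] = -3 + 0 = -3, A[0][1] + B[1][1] = 9 + 6 = 15, A[0][2] + B[2][1] = -1 + 6 = 5) = -3 (attained at k = 0)
  C[0][2] = min over k of (A[0][0] + B[0][2] = -3 + 1 = -2, A[0][1] + B[1][2] = 9 + 6 = 15, A[0][2] + B[2][2] = -1 + 10 = 9) = -2 (attained at k = 0)
  C[1][0] = min over k of (A[1][0] + B[0][0] = 3 + -4 = -1, A[1][1] + B[1][0] = 5 + -3 = 2, A[1][2] + B[2][0] = 3 + 2 = 5) = -1 (attained at k = 0)
  C[1][1] = min over k of (A[1][0] + B[0][1] = 3 + 0 = 3, A[1][1] + B[1][1] = 5 + 6 = 11, A[1][2] + B[2][1] = 3 + 6 = 9) = 3 (attained at k = 0)
  C[1][2] = min over k of (A[1][0] + B[0][2] = 3 + 1 = 4, A[1][1] + B[1][2] = 5 + 6 = 11, A[1][2] + B[2][2] = 3 + 10 = 13) = 4 (attained at k = 0)
  C[2][0] = min over k of (A[2][0] + B[0][0] = 3 + -4 = -1, A[2][1] + B[1][0] = 9 + -3 = 6, A[2][2] + B[2][0] = -1 + 2 = 1) = -1 (attained at k = 0)
  C[2][1] = min over k of (A[2][0] + B[0][1] = 3 + 0 = 3, A[2][1] + B[1][1] = 9 + 6 = 15, A[2][2] + B[2][1] = -1 + 6 = 5) = 3 (attained at k = 0)
  C[2][2] = min over k of (A[2][0] + B[0][2] = 3 + 1 = 4, A[2][1] + B[1][2] = 9 + 6 = 15, A[2][2] + B[2][2] = -1 + 10 = 9) = 4 (attained at k = 0)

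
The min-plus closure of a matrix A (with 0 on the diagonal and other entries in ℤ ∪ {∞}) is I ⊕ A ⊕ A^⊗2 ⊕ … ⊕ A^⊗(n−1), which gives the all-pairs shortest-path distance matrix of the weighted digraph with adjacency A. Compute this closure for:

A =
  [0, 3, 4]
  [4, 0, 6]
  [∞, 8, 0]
Closure =
  [0, 3, 4]
  [4, 0, 6]
  [12, 8, 0]

This is the Floyd-Warshall all-pairs shortest-path computation. For each intermediate vertex k = 0, 1, …, 2, update dist[i][j] ← min(dist[i][j], dist[i][k] + dist[k][j]). The final matrix gives, for each (i, j), the minimum total weight of any directed path from i to j (possibly empty when i = j).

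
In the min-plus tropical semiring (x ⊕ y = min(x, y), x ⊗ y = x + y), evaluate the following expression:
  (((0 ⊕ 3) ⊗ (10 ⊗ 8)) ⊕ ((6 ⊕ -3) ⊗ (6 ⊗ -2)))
(((0 ⊕ 3) ⊗ (10 ⊗ 8)) ⊕ ((6 ⊕ -3) ⊗ (6 ⊗ -2))) = 1

Expand innermost to outermost. Recall ⊕ takes the minimum of its arguments and ⊗ takes their sum. Working out the expression (((0 ⊕ 3) ⊗ (10 ⊗ 8)) ⊕ ((6 ⊕ -3) ⊗ (6 ⊗ -2))) gives 1.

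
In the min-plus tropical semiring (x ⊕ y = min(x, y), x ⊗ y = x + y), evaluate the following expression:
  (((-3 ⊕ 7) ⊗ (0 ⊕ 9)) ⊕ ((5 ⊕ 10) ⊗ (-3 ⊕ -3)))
(((-3 ⊕ 7) ⊗ (0 ⊕ 9)) ⊕ ((5 ⊕ 10) ⊗ (-3 ⊕ -3))) = -3

Expand innermost to outermost. Recall ⊕ takes the minimum of its arguments and ⊗ takes their sum. Working out the expression (((-3 ⊕ 7) ⊗ (0 ⊕ 9)) ⊕ ((5 ⊕ 10) ⊗ (-3 ⊕ -3))) gives -3.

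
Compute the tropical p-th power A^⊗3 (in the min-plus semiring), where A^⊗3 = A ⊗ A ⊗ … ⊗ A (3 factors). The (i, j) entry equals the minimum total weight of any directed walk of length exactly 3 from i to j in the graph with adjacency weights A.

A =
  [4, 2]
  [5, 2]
A^⊗3 =
  [9, 6]
  [9, 6]

Each entry (A^⊗3)_ij equals the minimum over all length-3 walks i = v_0 → v_1 → … → v_3 = j of Σ_t A[v_t][v_{t+1}]. For example, for (i, j) = (0, 1) we minimise over 4 possible intermediate vertex sequences; the minimum is 6, attained along the walk 0 → 1 → 1 → 1.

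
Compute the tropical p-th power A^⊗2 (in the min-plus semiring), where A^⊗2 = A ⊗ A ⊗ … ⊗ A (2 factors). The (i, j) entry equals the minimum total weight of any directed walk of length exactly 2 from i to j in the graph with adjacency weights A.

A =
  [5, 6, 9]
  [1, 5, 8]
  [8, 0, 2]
A^⊗2 =
  [7, 9, 11]
  [6, 7, 10]
  [1, 2, 4]

Each entry (A^⊗2)_ij equals the minimum over all length-2 walks i = v_0 → v_1 → … → v_2 = j of Σ_t A[v_t][v_{t+1}]. For example, for (i, j) = (0, 2) we minimise over 3 possible intermediate vertex sequences; the minimum is 11, attained along the walk 0 → 2 → 2.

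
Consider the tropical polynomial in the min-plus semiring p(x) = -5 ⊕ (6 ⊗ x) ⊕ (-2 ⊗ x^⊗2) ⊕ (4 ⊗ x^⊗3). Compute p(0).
p(0) = -5

A tropical monomial a ⊗ x^⊗i evaluates to a + i · x. Evaluating each term at x = 0:
  Term 0 contributes -5 + 0 · 0 = -5
  Term 1 contributes 6 + 1 · 0 = 6
  Term 2 contributes -2 + 2 · 0 = -2
  Term 3 contributes 4 + 3 · 0 = 4
p(0) = ⊕ of these = min[-5, 6, -2, 4] = -5.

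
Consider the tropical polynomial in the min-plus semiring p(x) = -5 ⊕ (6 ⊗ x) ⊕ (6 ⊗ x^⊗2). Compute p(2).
p(2) = -5

A tropical monomial a ⊗ x^⊗i evaluates to a + i · x. Evaluating each term at x = 2:
  Term 0 contributes -5 + 0 · 2 = -5
  Term 1 contributes 6 + 1 · 2 = 8
  Term 2 contributes 6 + 2 · 2 = 10
p(2) = ⊕ of these = min[-5, 8, 10] = -5.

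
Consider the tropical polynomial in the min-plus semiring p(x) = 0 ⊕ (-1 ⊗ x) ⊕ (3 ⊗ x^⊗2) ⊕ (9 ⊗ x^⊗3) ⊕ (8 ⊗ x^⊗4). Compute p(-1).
p(-1) = -2

A tropical monomial a ⊗ x^⊗i evaluates to a + i · x. Evaluating each term at x = -1:
  Term 0 contributes 0 + 0 · -1 = 0
  Term 1 contributes -1 + 1 · -1 = -2
  Term 2 contributes 3 + 2 · -1 = 1
  Term 3 contributes 9 + 3 · -1 = 6
  Term 4 contributes 8 + 4 · -1 = 4
p(-1) = ⊕ of these = min[0, -2, 1, 6, 4] = -2.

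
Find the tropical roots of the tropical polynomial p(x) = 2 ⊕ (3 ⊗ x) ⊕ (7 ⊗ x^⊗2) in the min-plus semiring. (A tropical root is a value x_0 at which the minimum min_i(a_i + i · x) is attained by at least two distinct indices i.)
Roots: {-4, -1}

Each tropical root is a break point of the lower envelope of the lines y = a_i + i · x (there are 3 lines, with slopes 0, 1, ..., 2). Only the lines that attain the minimum somewhere contribute to roots; other lines are dominated. Here the surviving (envelope) indices are i = 2, i = 1, i = 0.
Intersections between consecutive envelope lines give the roots: for adjacent envelope indices i < j the intersection is x = (a_i − a_j) / (j − i). Reading off the sorted break points: {-4, -1}.
Verification: at each break x_0, at least two indices attain the minimum of min_i(a_i + i · x_0).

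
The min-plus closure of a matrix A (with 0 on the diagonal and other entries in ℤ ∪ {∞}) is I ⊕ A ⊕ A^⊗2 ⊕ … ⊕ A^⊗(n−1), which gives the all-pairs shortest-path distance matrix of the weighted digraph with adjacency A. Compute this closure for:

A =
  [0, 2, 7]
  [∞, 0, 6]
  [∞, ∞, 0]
Closure =
  [0, 2, 7]
  [∞, 0, 6]
  [∞, ∞, 0]

This is the Floyd-Warshall all-pairs shortest-path computation. For each intermediate vertex k = 0, 1, …, 2, update dist[i][j] ← min(dist[i][j], dist[i][k] + dist[k][j]). The final matrix gives, for each (i, j), the minimum total weight of any directed path from i to j (possibly empty when i = j).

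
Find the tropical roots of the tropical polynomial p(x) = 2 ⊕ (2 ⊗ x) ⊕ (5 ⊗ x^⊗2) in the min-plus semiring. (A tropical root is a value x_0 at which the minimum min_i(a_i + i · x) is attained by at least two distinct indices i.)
Roots: {-3, 0}

Each tropical root is a break point of the lower envelope of the lines y = a_i + i · x (there are 3 lines, with slopes 0, 1, ..., 2). Only the lines that attain the minimum somewhere contribute to roots; other lines are dominated. Here the surviving (envelope) indices are i = 2, i = 1, i = 0.
Intersections between consecutive envelope lines give the roots: for adjacent envelope indices i < j the intersection is x = (a_i − a_j) / (j − i). Reading off the sorted break points: {-3, 0}.
Verification: at each break x_0, at least two indices attain the minimum of min_i(a_i + i · x_0).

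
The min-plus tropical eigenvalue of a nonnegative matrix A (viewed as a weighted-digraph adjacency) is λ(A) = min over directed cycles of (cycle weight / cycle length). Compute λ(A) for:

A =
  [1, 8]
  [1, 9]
λ(A) = 1

Enumerate directed cycles and compute their means (weight / length). Sample:
  cycle 0 → 0: weight = 1, length = 1, mean = 1/1 ≈ 1.000
  cycle 1 → 1: weight = 9, length = 1, mean = 9/1 ≈ 9.000
  cycle 0 → 1 → 0: weight = 9, length = 2, mean = 9/2 ≈ 4.500
  cycle 1 → 0 → 1: weight = 9, length = 2, mean = 9/2 ≈ 4.500
Minimum mean = 1.000, attained e.g. along the cycle 0 → 0 with weight 1 and length 1. So λ(A) = 1/1 = 1.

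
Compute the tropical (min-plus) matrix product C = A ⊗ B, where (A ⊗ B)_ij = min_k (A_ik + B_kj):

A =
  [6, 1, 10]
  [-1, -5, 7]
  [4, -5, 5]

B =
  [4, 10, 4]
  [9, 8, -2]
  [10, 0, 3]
A ⊗ B =
  [10, 9, -1]
  [3, 3, -7]
  [4, 3, -7]

Apply the min-plus product entry-by-entry:
  C[0][0] = min over k of (A[0][0] + B[0][0] = 6 + 4 = 10, A[0][1] + B[1][0] = 1 + 9 = 10, A[0][2] + B[2][0] = 10 + 10 = 20) = 10 (attained at k = 0)
  C[0][1] = min over k of (A[0][0] + B[0][1] = 6 + 10 = 16, A[0][1] + B[1][1] = 1 + 8 = 9, A[0][2] + B[2][1] = 10 + 0 = 10) = 9 (attained at k = 1)
  C[0][2] = min over k of (A[0][0] + B[0][2] = 6 + 4 = 10, A[0][1] + B[1][2] = 1 + -2 = -1, A[0][2] + B[2][2] = 10 + 3 = 13) = -1 (attained at k = 1)
  C[1][0] = min over k of (A[1][0] + B[0][0] = -1 + 4 = 3, A[1][1] + B[1][0] = -5 + 9 = 4, A[1][2] + B[2][0] = 7 + 10 = 17) = 3 (attained at k = 0)
  C[1][1] = min over k of (A[1][0] + B[0][1] = -1 + 10 = 9, A[1][1] + B[1][1] = -5 + 8 = 3, A[1][2] + B[2][1] = 7 + 0 = 7) = 3 (attained at k = 1)
  C[1][2] = min over k of (A[1][0] + B[0][2] = -1 + 4 = 3, A[1][1] + B[1][2] = -5 + -2 = -7, A[1][2] + B[2][2] = 7 + 3 = 10) = -7 (attained at k = 1)
  C[2][0] = min over k of (A[2][0] + B[0][0] = 4 + 4 = 8, A[2][1] + B[1][0] = -5 + 9 = 4, A[2][2] + B[2][0] = 5 + 10 = 15) = 4 (attained at k = 1)
  C[2][1] = min over k of (A[2][0] + B[0][1] = 4 + 10 = 14, A[2][1] + B[1][1] = -5 + 8 = 3, A[2][2] + B[2][1] = 5 + 0 = 5) = 3 (attained at k = 1)
  C[2][2] = min over k of (A[2][0] + B[0][2] = 4 + 4 = 8, A[2][1] + B[1][2] = -5 + -2 = -7, A[2][2] + B[2][2] = 5 + 3 = 8) = -7 (attained at k = 1)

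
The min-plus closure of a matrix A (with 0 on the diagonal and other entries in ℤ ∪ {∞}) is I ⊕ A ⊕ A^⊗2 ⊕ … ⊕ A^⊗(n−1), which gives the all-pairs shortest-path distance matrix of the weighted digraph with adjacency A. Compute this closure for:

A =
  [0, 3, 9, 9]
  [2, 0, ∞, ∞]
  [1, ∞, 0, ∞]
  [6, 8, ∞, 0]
Closure =
  [0, 3, 9, 9]
  [2, 0, 11, 11]
  [1, 4, 0, 10]
  [6, 8, 15, 0]

This is the Floyd-Warshall all-pairs shortest-path computation. For each intermediate vertex k = 0, 1, …, 3, update dist[i][j] ← min(dist[i][j], dist[i][k] + dist[k][j]). The final matrix gives, for each (i, j), the minimum total weight of any directed path from i to j (possibly empty when i = j).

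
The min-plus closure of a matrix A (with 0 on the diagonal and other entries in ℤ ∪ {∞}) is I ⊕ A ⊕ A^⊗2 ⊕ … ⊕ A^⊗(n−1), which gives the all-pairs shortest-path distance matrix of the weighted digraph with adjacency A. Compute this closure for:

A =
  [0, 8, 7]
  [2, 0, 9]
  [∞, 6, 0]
Closure =
  [0, 8, 7]
  [2, 0, 9]
  [8, 6, 0]

This is the Floyd-Warshall all-pairs shortest-path computation. For each intermediate vertex k = 0, 1, …, 2, update dist[i][j] ← min(dist[i][j], dist[i][k] + dist[k][j]). The final matrix gives, for each (i, j), the minimum total weight of any directed path from i to j (possibly empty when i = j).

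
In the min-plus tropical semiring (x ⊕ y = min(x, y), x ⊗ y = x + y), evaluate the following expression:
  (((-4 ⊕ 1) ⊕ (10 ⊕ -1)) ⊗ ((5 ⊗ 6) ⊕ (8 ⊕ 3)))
(((-4 ⊕ 1) ⊕ (10 ⊕ -1)) ⊗ ((5 ⊗ 6) ⊕ (8 ⊕ 3))) = -1

Expand innermost to outermost. Recall ⊕ takes the minimum of its arguments and ⊗ takes their sum. Working out the expression (((-4 ⊕ 1) ⊕ (10 ⊕ -1)) ⊗ ((5 ⊗ 6) ⊕ (8 ⊕ 3))) gives -1.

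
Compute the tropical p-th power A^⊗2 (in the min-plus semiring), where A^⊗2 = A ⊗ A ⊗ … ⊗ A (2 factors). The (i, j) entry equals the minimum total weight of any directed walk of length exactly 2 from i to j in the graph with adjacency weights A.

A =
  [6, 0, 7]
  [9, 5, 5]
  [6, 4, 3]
A^⊗2 =
  [9, 5, 5]
  [11, 9, 8]
  [9, 6, 6]

Each entry (A^⊗2)_ij equals the minimum over all length-2 walks i = v_0 → v_1 → … → v_2 = j of Σ_t A[v_t][v_{t+1}]. For example, for (i, j) = (0, 2) we minimise over 3 possible intermediate vertex sequences; the minimum is 5, attained along the walk 0 → 1 → 2.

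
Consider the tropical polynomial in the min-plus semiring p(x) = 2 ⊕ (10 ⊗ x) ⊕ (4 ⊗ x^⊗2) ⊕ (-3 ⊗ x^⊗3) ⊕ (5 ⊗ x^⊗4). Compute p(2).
p(2) = 2

A tropical monomial a ⊗ x^⊗i evaluates to a + i · x. Evaluating each term at x = 2:
  Term 0 contributes 2 + 0 · 2 = 2
  Term 1 contributes 10 + 1 · 2 = 12
  Term 2 contributes 4 + 2 · 2 = 8
  Term 3 contributes -3 + 3 · 2 = 3
  Term 4 contributes 5 + 4 · 2 = 13
p(2) = ⊕ of these = min[2, 12, 8, 3, 13] = 2.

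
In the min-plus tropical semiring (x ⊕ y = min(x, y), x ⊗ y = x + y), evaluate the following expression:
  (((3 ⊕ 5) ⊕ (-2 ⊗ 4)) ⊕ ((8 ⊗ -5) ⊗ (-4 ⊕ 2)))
(((3 ⊕ 5) ⊕ (-2 ⊗ 4)) ⊕ ((8 ⊗ -5) ⊗ (-4 ⊕ 2))) = -1

Expand innermost to outermost. Recall ⊕ takes the minimum of its arguments and ⊗ takes their sum. Working out the expression (((3 ⊕ 5) ⊕ (-2 ⊗ 4)) ⊕ ((8 ⊗ -5) ⊗ (-4 ⊕ 2))) gives -1.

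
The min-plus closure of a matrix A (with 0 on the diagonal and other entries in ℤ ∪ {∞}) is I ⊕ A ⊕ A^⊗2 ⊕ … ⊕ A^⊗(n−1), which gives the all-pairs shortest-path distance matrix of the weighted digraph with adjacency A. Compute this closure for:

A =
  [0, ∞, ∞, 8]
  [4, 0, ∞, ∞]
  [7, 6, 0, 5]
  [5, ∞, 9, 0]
Closure =
  [0, 23, 17, 8]
  [4, 0, 21, 12]
  [7, 6, 0, 5]
  [5, 15, 9, 0]

This is the Floyd-Warshall all-pairs shortest-path computation. For each intermediate vertex k = 0, 1, …, 3, update dist[i][j] ← min(dist[i][j], dist[i][k] + dist[k][j]). The final matrix gives, for each (i, j), the minimum total weight of any directed path from i to j (possibly empty when i = j).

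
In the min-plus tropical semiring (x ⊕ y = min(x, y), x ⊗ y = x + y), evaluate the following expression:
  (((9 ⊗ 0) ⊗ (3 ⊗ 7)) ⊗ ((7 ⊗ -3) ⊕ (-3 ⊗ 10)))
(((9 ⊗ 0) ⊗ (3 ⊗ 7)) ⊗ ((7 ⊗ -3) ⊕ (-3 ⊗ 10))) = 23

Expand innermost to outermost. Recall ⊕ takes the minimum of its arguments and ⊗ takes their sum. Working out the expression (((9 ⊗ 0) ⊗ (3 ⊗ 7)) ⊗ ((7 ⊗ -3) ⊕ (-3 ⊗ 10))) gives 23.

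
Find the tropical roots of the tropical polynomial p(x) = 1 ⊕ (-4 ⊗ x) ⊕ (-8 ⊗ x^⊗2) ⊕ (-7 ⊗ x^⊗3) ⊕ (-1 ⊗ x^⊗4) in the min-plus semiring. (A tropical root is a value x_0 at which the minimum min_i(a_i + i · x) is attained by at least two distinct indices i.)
Roots: {-6, -1, 4, 5}

Each tropical root is a break point of the lower envelope of the lines y = a_i + i · x (there are 5 lines, with slopes 0, 1, ..., 4). Only the lines that attain the minimum somewhere contribute to roots; other lines are dominated. Here the surviving (envelope) indices are i = 4, i = 3, i = 2, i = 1, i = 0.
Intersections between consecutive envelope lines give the roots: for adjacent envelope indices i < j the intersection is x = (a_i − a_j) / (j − i). Reading off the sorted break points: {-6, -1, 4, 5}.
Verification: at each break x_0, at least two indices attain the minimum of min_i(a_i + i · x_0).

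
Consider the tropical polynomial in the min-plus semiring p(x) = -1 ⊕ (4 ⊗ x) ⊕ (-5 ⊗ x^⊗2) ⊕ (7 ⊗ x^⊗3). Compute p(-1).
p(-1) = -7

A tropical monomial a ⊗ x^⊗i evaluates to a + i · x. Evaluating each term at x = -1:
  Term 0 contributes -1 + 0 · -1 = -1
  Term 1 contributes 4 + 1 · -1 = 3
  Term 2 contributes -5 + 2 · -1 = -7
  Term 3 contributes 7 + 3 · -1 = 4
p(-1) = ⊕ of these = min[-1, 3, -7, 4] = -7.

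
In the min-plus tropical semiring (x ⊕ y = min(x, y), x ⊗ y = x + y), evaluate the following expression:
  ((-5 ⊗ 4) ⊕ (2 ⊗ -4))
((-5 ⊗ 4) ⊕ (2 ⊗ -4)) = -2

Expand innermost to outermost. Recall ⊕ takes the minimum of its arguments and ⊗ takes their sum. Working out the expression ((-5 ⊗ 4) ⊕ (2 ⊗ -4)) gives -2.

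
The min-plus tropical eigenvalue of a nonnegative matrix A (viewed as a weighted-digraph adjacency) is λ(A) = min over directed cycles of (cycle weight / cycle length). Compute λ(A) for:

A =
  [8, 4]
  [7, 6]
λ(A) = 11/2

Enumerate directed cycles and compute their means (weight / length). Sample:
  cycle 0 → 0: weight = 8, length = 1, mean = 8/1 ≈ 8.000
  cycle 1 → 1: weight = 6, length = 1, mean = 6/1 ≈ 6.000
  cycle 0 → 1 → 0: weight = 11, length = 2, mean = 11/2 ≈ 5.500
  cycle 1 → 0 → 1: weight = 11, length = 2, mean = 11/2 ≈ 5.500
Minimum mean = 5.500, attained e.g. along the cycle 0 → 1 → 0 with weight 11 and length 2. So λ(A) = 11/2 = 11/2.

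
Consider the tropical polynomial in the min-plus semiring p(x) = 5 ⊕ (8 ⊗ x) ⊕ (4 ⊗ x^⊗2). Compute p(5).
p(5) = 5

A tropical monomial a ⊗ x^⊗i evaluates to a + i · x. Evaluating each term at x = 5:
  Term 0 contributes 5 + 0 · 5 = 5
  Term 1 contributes 8 + 1 · 5 = 13
  Term 2 contributes 4 + 2 · 5 = 14
p(5) = ⊕ of these = min[5, 13, 14] = 5.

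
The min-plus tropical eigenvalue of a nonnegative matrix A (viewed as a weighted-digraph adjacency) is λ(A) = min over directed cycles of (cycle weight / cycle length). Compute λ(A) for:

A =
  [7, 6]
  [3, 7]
λ(A) = 9/2

Enumerate directed cycles and compute their means (weight / length). Sample:
  cycle 0 → 0: weight = 7, length = 1, mean = 7/1 ≈ 7.000
  cycle 1 → 1: weight = 7, length = 1, mean = 7/1 ≈ 7.000
  cycle 0 → 1 → 0: weight = 9, length = 2, mean = 9/2 ≈ 4.500
  cycle 1 → 0 → 1: weight = 9, length = 2, mean = 9/2 ≈ 4.500
Minimum mean = 4.500, attained e.g. along the cycle 0 → 1 → 0 with weight 9 and length 2. So λ(A) = 9/2 = 9/2.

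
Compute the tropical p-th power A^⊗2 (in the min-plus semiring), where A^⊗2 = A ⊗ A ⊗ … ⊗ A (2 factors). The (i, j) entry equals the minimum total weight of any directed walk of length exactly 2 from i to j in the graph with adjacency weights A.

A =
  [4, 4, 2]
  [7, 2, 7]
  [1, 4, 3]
A^⊗2 =
  [3, 6, 5]
  [8, 4, 9]
  [4, 5, 3]

Each entry (A^⊗2)_ij equals the minimum over all length-2 walks i = v_0 → v_1 → … → v_2 = j of Σ_t A[v_t][v_{t+1}]. For example, for (i, j) = (0, 2) we minimise over 3 possible intermediate vertex sequences; the minimum is 5, attained along the walk 0 → 2 → 2.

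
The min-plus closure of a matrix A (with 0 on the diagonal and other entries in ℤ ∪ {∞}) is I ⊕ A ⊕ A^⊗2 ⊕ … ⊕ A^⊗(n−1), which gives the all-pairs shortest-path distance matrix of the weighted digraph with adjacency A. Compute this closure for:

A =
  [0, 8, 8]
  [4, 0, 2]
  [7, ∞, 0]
Closure =
  [0, 8, 8]
  [4, 0, 2]
  [7, 15, 0]

This is the Floyd-Warshall all-pairs shortest-path computation. For each intermediate vertex k = 0, 1, …, 2, update dist[i][j] ← min(dist[i][j], dist[i][k] + dist[k][j]). The final matrix gives, for each (i, j), the minimum total weight of any directed path from i to j (possibly empty when i = j).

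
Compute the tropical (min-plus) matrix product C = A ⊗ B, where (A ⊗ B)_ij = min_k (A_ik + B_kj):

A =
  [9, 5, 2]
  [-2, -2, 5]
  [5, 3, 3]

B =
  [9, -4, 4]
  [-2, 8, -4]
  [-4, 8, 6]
A ⊗ B =
  [-2, 5, 1]
  [-4, -6, -6]
  [-1, 1, -1]

Apply the min-plus product entry-by-entry:
  C[0][0] = min over k of (A[0][0] + B[0][0] = 9 + 9 = 18, A[0][1] + B[1][0] = 5 + -2 = 3, A[0][2] + B[2][0] = 2 + -4 = -2) = -2 (attained at k = 2)
  C[0][1] = min over k of (A[0][0] + B[0][1] = 9 + -4 = 5, A[0][1] + B[1][1] = 5 + 8 = 13, A[0][2] + B[2][1] = 2 + 8 = 10) = 5 (attained at k = 0)
  C[0][2] = min over k of (A[0][0] + B[0][2] = 9 + 4 = 13, A[0][1] + B[1][2] = 5 + -4 = 1, A[0][2] + B[2][2] = 2 + 6 = 8) = 1 (attained at k = 1)
  C[1][0] = min over k of (A[1][0] + B[0][0] = -2 + 9 = 7, A[1][1] + B[1][0] = -2 + -2 = -4, A[1][2] + B[2][0] = 5 + -4 = 1) = -4 (attained at k = 1)
  C[1][1] = min over k of (A[1][0] + B[0][1] = -2 + -4 = -6, A[1][1] + B[1][1] = -2 + 8 = 6, A[1][2] + B[2][1] = 5 + 8 = 13) = -6 (attained at k = 0)
  C[1][2] = min over k of (A[1][0] + B[0][2] = -2 + 4 = 2, A[1][1] + B[1][2] = -2 + -4 = -6, A[1][2] + B[2][2] = 5 + 6 = 11) = -6 (attained at k = 1)
  C[2][0] = min over k of (A[2][0] + B[0][0] = 5 + 9 = 14, A[2][1] + B[1][0] = 3 + -2 = 1, A[2][2] + B[2][0] = 3 + -4 = -1) = -1 (attained at k = 2)
  C[2][1] = min over k of (A[2][0] + B[0][1] = 5 + -4 = 1, A[2][1] + B[1][1] = 3 + 8 = 11, A[2][2] + B[2][1] = 3 + 8 = 11) = 1 (attained at k = 0)
  C[2][2] = min over k of (A[2][0] + B[0][2] = 5 + 4 = 9, A[2][1] + B[1][2] = 3 + -4 = -1, A[2][2] + B[2][2] = 3 + 6 = 9) = -1 (attained at k = 1)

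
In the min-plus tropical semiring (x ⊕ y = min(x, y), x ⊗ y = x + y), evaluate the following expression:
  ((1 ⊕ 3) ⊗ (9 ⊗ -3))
((1 ⊕ 3) ⊗ (9 ⊗ -3)) = 7

Expand innermost to outermost. Recall ⊕ takes the minimum of its arguments and ⊗ takes their sum. Working out the expression ((1 ⊕ 3) ⊗ (9 ⊗ -3)) gives 7.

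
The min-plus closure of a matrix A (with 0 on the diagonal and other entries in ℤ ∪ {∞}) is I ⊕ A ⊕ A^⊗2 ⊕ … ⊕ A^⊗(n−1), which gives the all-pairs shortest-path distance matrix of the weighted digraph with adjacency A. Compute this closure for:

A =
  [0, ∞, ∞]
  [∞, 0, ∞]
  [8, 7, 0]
Closure =
  [0, ∞, ∞]
  [∞, 0, ∞]
  [8, 7, 0]

This is the Floyd-Warshall all-pairs shortest-path computation. For each intermediate vertex k = 0, 1, …, 2, update dist[i][j] ← min(dist[i][j], dist[i][k] + dist[k][j]). The final matrix gives, for each (i, j), the minimum total weight of any directed path from i to j (possibly empty when i = j).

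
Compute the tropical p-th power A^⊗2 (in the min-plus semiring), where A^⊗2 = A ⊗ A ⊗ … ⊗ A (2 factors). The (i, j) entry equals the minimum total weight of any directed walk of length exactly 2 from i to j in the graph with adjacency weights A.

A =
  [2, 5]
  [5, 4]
A^⊗2 =
  [4, 7]
  [7, 8]

Each entry (A^⊗2)_ij equals the minimum over all length-2 walks i = v_0 → v_1 → … → v_2 = j of Σ_t A[v_t][v_{t+1}]. For example, for (i, j) = (0, 1) we minimise over 2 possible intermediate vertex sequences; the minimum is 7, attained along the walk 0 → 0 → 1.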